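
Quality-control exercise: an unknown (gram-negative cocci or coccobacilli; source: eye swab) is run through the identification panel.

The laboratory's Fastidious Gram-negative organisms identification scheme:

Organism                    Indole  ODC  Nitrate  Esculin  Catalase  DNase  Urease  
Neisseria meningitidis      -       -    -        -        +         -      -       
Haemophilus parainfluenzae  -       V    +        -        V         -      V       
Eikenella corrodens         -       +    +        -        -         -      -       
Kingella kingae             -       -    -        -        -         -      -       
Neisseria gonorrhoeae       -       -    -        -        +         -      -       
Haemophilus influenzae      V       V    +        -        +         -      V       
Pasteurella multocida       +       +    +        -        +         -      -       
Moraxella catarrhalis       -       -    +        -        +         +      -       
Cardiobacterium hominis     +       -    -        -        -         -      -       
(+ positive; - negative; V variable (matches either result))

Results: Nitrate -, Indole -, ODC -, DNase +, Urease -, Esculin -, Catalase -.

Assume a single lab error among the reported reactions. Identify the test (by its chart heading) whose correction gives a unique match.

As reported, no row in the chart matches all 7 reactions.
Reversing ODC → still no organism matches.
Reversing Esculin → still no organism matches.
Reversing Nitrate → still no organism matches.
Reversing Urease → still no organism matches.
Reversing DNase (to -) → unique match: Kingella kingae.
Reversing Catalase → still no organism matches.
Reversing Indole → still no organism matches.

DNase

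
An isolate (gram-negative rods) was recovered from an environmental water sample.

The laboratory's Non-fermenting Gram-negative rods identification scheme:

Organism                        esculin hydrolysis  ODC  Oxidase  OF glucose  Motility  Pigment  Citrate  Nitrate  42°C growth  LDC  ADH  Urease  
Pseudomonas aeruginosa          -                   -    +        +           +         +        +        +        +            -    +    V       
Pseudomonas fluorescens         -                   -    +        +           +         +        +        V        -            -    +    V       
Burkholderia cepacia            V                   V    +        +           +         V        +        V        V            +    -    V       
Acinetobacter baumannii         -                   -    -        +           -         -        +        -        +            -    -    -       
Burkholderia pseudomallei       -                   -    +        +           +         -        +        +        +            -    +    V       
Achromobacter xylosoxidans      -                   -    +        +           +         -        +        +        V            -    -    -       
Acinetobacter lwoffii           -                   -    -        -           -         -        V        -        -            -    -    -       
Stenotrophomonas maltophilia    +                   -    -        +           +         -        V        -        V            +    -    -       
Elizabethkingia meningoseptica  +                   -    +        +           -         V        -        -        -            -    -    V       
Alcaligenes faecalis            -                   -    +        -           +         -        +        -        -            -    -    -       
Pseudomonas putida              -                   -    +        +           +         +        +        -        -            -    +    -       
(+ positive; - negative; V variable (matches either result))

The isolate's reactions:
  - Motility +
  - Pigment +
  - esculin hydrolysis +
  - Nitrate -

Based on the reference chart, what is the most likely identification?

Burkholderia cepacia

Nitrate -: excludes Pseudomonas aeruginosa, Burkholderia pseudomallei, Achromobacter xylosoxidans — 8 left.
Motility +: excludes Acinetobacter baumannii, Acinetobacter lwoffii, Elizabethkingia meningoseptica — 5 left.
esculin hydrolysis +: excludes Pseudomonas fluorescens, Alcaligenes faecalis, Pseudomonas putida — 2 left.
Pigment +: excludes Stenotrophomonas maltophilia — 1 left.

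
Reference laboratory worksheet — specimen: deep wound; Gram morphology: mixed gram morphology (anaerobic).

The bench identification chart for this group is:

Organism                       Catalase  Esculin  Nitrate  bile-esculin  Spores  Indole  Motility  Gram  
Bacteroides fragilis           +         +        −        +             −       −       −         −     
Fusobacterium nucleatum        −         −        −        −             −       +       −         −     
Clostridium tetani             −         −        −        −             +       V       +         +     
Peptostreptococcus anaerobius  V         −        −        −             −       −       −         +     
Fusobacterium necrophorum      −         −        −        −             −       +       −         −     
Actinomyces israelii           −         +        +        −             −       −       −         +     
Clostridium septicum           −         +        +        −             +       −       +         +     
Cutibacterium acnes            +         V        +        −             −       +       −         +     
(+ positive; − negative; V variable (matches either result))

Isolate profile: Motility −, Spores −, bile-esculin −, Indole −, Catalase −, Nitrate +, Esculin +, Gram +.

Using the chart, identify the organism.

bile-esculin −: excludes Bacteroides fragilis — 7 left.
Spores −: excludes Clostridium tetani, Clostridium septicum — 5 left.
Catalase −: excludes Cutibacterium acnes — 4 left.
Indole −: excludes Fusobacterium nucleatum, Fusobacterium necrophorum — 2 left.
Nitrate +: excludes Peptostreptococcus anaerobius — 1 left.
Gram +: the one remaining candidate is consistent.
Motility −: the one remaining candidate is consistent.
Esculin +: the one remaining candidate is consistent.

Actinomyces israelii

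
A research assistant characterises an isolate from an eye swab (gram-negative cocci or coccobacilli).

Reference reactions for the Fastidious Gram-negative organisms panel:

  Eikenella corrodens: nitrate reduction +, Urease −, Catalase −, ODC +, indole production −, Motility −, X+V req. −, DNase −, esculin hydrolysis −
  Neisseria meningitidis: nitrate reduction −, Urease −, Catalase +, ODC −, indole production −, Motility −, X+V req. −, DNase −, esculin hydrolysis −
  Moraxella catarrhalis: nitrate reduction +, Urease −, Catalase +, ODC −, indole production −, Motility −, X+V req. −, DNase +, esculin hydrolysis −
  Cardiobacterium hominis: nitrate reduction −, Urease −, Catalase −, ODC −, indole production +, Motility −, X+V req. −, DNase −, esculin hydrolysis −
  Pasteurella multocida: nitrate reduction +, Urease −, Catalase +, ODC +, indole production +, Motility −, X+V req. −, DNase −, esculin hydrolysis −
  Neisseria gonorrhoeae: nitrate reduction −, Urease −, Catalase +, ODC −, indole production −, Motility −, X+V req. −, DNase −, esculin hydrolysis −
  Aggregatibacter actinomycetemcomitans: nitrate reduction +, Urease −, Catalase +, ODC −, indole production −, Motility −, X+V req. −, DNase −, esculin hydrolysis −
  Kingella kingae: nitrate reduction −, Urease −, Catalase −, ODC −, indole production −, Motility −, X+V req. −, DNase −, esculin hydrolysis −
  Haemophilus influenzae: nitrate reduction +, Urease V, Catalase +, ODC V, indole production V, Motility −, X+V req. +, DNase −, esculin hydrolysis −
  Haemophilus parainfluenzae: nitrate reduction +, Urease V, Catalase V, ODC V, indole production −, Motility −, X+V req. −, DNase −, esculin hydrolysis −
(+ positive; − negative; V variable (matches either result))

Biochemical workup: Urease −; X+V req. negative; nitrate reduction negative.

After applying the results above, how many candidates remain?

4

X+V req. −: excludes Haemophilus influenzae — 9 left.
Urease −: all 9 remaining candidates are consistent.
nitrate reduction −: excludes 5 organisms — 4 left.
Still consistent: Cardiobacterium hominis, Kingella kingae, Neisseria gonorrhoeae, Neisseria meningitidis.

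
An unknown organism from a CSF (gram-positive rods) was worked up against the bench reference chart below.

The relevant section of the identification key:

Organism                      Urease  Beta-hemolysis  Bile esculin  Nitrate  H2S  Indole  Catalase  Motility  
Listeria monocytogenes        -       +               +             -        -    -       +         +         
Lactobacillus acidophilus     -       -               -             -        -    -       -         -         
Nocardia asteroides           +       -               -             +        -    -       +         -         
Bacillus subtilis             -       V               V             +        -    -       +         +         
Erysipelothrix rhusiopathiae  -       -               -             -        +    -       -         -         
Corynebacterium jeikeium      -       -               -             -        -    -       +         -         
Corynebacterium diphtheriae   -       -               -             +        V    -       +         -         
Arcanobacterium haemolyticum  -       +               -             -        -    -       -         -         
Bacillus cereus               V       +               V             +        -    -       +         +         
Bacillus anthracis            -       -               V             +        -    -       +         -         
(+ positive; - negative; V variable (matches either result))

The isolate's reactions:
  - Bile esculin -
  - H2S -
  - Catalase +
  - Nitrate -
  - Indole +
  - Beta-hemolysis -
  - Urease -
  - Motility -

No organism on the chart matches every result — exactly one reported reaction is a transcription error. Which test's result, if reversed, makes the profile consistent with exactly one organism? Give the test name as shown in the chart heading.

As reported, no row in the chart matches all 8 reactions.
Reversing Bile esculin → still no organism matches.
Reversing H2S → still no organism matches.
Reversing Catalase → still no organism matches.
Reversing Urease → still no organism matches.
Reversing Indole (to -) → unique match: Corynebacterium jeikeium.
Reversing Nitrate → still no organism matches.
Reversing Motility → still no organism matches.
Reversing Beta-hemolysis → still no organism matches.

Indole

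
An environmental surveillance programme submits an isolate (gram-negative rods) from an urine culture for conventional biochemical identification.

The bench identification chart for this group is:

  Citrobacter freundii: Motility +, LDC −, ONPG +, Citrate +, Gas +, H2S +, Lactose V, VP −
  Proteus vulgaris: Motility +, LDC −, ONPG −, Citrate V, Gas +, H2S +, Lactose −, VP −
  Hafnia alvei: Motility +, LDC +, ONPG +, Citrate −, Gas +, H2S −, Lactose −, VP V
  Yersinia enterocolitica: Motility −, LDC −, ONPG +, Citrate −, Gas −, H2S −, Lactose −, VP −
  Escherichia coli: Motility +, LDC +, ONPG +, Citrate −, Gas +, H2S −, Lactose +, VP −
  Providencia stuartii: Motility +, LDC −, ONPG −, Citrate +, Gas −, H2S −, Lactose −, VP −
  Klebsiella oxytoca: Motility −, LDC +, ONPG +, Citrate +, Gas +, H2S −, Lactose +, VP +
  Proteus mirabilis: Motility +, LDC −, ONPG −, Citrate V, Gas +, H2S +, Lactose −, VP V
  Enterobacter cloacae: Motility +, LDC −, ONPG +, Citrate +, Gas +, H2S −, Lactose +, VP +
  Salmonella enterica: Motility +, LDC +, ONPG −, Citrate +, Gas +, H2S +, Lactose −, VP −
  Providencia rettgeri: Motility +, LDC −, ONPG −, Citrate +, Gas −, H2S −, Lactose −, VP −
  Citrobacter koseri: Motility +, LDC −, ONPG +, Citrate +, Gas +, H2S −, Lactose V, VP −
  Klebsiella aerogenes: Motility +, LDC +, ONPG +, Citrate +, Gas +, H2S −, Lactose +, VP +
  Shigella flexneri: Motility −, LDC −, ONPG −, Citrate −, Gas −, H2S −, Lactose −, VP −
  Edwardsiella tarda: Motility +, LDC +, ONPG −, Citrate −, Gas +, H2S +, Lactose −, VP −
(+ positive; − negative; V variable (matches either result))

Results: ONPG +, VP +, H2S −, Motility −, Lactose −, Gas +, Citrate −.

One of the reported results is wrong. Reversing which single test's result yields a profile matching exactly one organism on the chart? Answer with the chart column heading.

As reported, no row in the chart matches all 7 reactions.
Reversing Gas → still no organism matches.
Reversing H2S → still no organism matches.
Reversing ONPG → still no organism matches.
Reversing Motility (to +) → unique match: Hafnia alvei.
Reversing VP → still no organism matches.
Reversing Lactose → still no organism matches.
Reversing Citrate → still no organism matches.

Motility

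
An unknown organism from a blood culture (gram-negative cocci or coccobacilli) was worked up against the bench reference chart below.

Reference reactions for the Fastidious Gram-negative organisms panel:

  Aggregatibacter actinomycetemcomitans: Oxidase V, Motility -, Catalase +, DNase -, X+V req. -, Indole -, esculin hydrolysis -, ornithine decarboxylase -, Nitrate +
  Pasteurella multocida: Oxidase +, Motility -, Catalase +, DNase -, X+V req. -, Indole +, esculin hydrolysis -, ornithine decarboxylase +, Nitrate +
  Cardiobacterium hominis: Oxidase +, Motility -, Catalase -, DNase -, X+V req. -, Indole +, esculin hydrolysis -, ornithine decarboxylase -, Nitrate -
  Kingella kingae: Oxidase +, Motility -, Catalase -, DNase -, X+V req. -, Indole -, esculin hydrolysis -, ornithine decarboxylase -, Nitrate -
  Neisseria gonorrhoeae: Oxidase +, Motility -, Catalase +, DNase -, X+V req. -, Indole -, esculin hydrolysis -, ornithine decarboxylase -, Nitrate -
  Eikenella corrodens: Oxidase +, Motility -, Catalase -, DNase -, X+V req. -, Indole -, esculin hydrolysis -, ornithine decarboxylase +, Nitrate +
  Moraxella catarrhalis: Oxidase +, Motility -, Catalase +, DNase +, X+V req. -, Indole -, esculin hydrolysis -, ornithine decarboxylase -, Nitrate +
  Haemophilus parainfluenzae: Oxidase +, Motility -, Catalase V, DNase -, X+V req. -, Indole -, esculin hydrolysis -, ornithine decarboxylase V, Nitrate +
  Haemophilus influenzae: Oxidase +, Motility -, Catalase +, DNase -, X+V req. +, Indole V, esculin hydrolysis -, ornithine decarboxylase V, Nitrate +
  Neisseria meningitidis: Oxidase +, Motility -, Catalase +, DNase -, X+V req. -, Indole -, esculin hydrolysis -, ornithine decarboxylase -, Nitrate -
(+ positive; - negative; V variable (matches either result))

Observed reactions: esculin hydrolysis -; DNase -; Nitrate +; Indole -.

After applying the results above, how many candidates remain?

4

DNase -: excludes Moraxella catarrhalis — 9 left.
esculin hydrolysis -: all 9 remaining candidates are consistent.
Nitrate +: excludes Cardiobacterium hominis, Kingella kingae, Neisseria gonorrhoeae, Neisseria meningitidis — 5 left.
Indole -: excludes Pasteurella multocida — 4 left.
Still consistent: Aggregatibacter actinomycetemcomitans, Eikenella corrodens, Haemophilus influenzae, Haemophilus parainfluenzae.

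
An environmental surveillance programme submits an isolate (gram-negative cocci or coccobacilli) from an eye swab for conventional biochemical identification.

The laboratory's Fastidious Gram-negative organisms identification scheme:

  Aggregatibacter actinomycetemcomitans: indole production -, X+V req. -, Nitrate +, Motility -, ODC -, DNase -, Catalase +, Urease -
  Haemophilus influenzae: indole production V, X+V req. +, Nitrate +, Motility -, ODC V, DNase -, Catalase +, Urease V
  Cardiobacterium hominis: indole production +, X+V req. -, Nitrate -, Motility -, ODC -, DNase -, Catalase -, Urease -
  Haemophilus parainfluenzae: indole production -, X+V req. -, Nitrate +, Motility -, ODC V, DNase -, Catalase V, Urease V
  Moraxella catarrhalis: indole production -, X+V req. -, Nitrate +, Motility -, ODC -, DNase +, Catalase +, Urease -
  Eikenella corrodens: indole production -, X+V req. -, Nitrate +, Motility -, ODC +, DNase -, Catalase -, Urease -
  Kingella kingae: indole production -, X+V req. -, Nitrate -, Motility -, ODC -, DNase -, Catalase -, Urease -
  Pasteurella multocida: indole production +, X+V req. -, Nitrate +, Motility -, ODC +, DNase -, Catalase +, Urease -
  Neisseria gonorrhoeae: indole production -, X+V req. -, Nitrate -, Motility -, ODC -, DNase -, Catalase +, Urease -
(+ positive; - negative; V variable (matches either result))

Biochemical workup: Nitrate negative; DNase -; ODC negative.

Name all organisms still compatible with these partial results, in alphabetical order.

DNase -: excludes Moraxella catarrhalis — 8 left.
ODC -: excludes Eikenella corrodens, Pasteurella multocida — 6 left.
Nitrate -: excludes Aggregatibacter actinomycetemcomitans, Haemophilus influenzae, Haemophilus parainfluenzae — 3 left.

Cardiobacterium hominis, Kingella kingae, Neisseria gonorrhoeae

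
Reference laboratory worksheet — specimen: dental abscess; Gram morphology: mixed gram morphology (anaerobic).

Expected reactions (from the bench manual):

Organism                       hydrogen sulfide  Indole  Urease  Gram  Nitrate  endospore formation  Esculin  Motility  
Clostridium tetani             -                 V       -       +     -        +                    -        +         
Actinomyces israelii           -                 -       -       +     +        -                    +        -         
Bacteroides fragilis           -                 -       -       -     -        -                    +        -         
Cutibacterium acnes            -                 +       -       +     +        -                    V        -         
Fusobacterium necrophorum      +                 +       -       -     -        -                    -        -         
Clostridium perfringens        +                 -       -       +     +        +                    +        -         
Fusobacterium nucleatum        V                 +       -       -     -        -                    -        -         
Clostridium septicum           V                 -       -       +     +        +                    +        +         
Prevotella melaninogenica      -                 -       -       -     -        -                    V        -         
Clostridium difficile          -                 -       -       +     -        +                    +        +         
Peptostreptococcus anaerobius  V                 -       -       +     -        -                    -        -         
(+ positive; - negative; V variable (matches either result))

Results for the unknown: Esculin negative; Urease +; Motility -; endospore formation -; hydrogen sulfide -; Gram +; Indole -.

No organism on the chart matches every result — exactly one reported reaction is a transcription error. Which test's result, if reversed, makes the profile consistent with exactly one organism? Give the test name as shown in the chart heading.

Urease

As reported, no row in the chart matches all 7 reactions.
Reversing Urease (to -) → unique match: Peptostreptococcus anaerobius.
Reversing Esculin → still no organism matches.
Reversing endospore formation → still no organism matches.
Reversing Indole → still no organism matches.
Reversing Motility → still no organism matches.
Reversing Gram → still no organism matches.
Reversing hydrogen sulfide → still no organism matches.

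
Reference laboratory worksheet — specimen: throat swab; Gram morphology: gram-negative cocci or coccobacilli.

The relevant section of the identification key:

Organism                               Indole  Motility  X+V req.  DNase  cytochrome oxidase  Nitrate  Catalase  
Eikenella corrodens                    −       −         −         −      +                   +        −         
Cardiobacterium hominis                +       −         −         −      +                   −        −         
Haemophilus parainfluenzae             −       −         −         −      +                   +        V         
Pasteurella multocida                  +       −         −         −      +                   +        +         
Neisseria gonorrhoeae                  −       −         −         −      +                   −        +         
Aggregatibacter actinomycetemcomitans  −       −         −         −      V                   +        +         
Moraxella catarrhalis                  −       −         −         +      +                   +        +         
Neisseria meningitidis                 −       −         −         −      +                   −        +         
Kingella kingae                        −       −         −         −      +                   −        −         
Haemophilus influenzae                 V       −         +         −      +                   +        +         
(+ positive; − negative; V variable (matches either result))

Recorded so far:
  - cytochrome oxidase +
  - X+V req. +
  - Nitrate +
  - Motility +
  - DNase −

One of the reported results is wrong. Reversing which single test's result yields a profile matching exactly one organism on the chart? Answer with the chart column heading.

As reported, no row in the chart matches all 5 reactions.
Reversing Nitrate → still no organism matches.
Reversing cytochrome oxidase → still no organism matches.
Reversing DNase → still no organism matches.
Reversing Motility (to −) → unique match: Haemophilus influenzae.
Reversing X+V req. → still no organism matches.

Motility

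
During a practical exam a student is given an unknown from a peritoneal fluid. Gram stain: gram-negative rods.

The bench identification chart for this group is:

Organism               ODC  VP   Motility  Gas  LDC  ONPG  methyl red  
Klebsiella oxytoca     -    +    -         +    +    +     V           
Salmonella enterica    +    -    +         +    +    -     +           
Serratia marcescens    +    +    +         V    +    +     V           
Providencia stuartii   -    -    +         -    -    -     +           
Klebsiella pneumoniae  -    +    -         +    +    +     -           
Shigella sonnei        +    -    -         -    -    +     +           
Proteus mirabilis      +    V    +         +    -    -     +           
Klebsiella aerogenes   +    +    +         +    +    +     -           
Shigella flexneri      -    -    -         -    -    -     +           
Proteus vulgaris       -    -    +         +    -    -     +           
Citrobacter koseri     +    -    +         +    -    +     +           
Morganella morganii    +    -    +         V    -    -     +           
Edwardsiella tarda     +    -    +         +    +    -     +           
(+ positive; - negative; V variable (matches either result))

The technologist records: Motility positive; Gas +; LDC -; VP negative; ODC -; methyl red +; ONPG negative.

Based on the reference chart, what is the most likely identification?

Proteus vulgaris

methyl red +: excludes Klebsiella pneumoniae, Klebsiella aerogenes — 11 left.
VP -: excludes Klebsiella oxytoca, Serratia marcescens — 9 left.
LDC -: excludes Salmonella enterica, Edwardsiella tarda — 7 left.
ONPG -: excludes Shigella sonnei, Citrobacter koseri — 5 left.
Motility +: excludes Shigella flexneri — 4 left.
Gas +: excludes Providencia stuartii — 3 left.
ODC -: excludes Proteus mirabilis, Morganella morganii — 1 left.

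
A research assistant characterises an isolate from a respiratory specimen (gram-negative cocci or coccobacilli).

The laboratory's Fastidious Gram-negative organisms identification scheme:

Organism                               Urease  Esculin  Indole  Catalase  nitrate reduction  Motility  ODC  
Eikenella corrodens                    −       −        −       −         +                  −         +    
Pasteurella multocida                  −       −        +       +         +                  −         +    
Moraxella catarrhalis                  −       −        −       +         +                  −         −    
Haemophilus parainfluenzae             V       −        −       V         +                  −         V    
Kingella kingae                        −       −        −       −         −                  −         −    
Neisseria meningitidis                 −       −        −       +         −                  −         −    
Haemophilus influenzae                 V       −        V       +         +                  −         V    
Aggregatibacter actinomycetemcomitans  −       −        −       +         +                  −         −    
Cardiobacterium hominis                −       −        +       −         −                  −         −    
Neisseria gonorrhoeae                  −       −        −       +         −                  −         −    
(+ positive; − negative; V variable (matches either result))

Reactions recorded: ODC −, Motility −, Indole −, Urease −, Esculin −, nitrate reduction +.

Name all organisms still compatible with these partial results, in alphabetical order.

ODC −: excludes Eikenella corrodens, Pasteurella multocida — 8 left.
Urease −: all 8 remaining candidates are consistent.
Motility −: all 8 remaining candidates are consistent.
Indole −: excludes Cardiobacterium hominis — 7 left.
Esculin −: all 7 remaining candidates are consistent.
nitrate reduction +: excludes Kingella kingae, Neisseria meningitidis, Neisseria gonorrhoeae — 4 left.

Aggregatibacter actinomycetemcomitans, Haemophilus influenzae, Haemophilus parainfluenzae, Moraxella catarrhalis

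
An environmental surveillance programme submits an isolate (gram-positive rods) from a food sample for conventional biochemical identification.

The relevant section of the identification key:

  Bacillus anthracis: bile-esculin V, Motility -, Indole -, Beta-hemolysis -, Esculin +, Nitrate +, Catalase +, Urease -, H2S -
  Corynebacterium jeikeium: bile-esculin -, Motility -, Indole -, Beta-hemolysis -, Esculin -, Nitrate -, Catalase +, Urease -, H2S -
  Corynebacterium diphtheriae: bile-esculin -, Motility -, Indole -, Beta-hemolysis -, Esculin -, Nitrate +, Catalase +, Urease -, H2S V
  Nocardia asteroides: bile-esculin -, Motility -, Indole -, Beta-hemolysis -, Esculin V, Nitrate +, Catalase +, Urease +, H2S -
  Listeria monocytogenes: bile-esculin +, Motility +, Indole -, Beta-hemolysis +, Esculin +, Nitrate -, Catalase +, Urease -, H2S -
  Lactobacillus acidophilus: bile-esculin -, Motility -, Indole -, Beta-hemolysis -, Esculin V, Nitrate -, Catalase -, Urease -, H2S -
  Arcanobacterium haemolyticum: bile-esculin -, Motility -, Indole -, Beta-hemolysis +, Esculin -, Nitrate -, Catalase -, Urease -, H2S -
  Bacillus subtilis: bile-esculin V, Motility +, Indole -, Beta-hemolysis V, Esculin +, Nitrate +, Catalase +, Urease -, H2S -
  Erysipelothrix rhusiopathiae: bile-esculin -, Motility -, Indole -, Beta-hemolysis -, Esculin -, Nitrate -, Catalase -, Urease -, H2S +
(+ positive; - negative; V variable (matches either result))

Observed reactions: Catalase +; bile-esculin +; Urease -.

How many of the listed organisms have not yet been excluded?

3

Catalase +: excludes Lactobacillus acidophilus, Arcanobacterium haemolyticum, Erysipelothrix rhusiopathiae — 6 left.
Urease -: excludes Nocardia asteroides — 5 left.
bile-esculin +: excludes Corynebacterium jeikeium, Corynebacterium diphtheriae — 3 left.
Still consistent: Bacillus anthracis, Bacillus subtilis, Listeria monocytogenes.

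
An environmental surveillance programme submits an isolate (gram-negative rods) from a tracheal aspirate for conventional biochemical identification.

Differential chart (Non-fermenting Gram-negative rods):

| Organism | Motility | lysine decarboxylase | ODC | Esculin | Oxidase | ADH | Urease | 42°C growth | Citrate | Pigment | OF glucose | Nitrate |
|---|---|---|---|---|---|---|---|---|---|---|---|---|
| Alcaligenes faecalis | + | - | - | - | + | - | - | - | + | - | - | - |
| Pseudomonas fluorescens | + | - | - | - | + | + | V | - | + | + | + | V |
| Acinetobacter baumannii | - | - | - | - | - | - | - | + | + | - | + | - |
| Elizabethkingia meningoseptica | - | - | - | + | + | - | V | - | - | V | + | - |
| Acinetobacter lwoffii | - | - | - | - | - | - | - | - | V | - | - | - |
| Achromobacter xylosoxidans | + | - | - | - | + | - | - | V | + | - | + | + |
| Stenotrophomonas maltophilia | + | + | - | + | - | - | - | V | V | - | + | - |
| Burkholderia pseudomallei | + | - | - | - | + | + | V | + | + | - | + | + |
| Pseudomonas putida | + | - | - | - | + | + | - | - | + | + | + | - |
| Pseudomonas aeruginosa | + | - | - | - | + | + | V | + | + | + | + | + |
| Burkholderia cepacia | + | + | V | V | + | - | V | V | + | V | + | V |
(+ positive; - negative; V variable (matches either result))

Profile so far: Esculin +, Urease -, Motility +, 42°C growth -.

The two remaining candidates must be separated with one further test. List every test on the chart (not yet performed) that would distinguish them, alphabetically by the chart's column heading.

Oxidase

Urease -: all 11 remaining candidates are consistent.
42°C growth -: excludes Acinetobacter baumannii, Burkholderia pseudomallei, Pseudomonas aeruginosa — 8 left.
Esculin +: excludes 5 organisms — 3 left.
Motility +: excludes Elizabethkingia meningoseptica — 2 left.
Two candidates remain: Burkholderia cepacia and Stenotrophomonas maltophilia.
  lysine decarboxylase: + vs + — same for both, does not separate.
  ODC: V vs - — variable for at least one, does not separate.
  Oxidase: Burkholderia cepacia +, Stenotrophomonas maltophilia - — discriminates.
  ADH: - vs - — same for both, does not separate.
  Citrate: + vs V — variable for at least one, does not separate.
  Pigment: V vs - — variable for at least one, does not separate.
  OF glucose: + vs + — same for both, does not separate.
  Nitrate: V vs - — variable for at least one, does not separate.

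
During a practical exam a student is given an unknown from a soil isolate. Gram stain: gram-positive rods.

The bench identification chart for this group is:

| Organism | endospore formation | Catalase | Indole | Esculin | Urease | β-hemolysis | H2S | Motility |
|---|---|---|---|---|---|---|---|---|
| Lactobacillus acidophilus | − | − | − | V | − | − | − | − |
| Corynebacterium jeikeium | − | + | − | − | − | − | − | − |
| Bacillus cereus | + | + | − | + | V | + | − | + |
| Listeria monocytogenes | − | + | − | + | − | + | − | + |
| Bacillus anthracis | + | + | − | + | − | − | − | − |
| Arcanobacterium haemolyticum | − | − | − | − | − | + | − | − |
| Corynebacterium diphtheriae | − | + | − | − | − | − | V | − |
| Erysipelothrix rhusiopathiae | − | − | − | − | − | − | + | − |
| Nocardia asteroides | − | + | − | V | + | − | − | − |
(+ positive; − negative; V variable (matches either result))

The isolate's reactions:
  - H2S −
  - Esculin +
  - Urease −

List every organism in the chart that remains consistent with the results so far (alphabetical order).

Bacillus anthracis, Bacillus cereus, Lactobacillus acidophilus, Listeria monocytogenes

Esculin +: excludes Corynebacterium jeikeium, Arcanobacterium haemolyticum, Corynebacterium diphtheriae, Erysipelothrix rhusiopathiae — 5 left.
Urease −: excludes Nocardia asteroides — 4 left.
H2S −: all 4 remaining candidates are consistent.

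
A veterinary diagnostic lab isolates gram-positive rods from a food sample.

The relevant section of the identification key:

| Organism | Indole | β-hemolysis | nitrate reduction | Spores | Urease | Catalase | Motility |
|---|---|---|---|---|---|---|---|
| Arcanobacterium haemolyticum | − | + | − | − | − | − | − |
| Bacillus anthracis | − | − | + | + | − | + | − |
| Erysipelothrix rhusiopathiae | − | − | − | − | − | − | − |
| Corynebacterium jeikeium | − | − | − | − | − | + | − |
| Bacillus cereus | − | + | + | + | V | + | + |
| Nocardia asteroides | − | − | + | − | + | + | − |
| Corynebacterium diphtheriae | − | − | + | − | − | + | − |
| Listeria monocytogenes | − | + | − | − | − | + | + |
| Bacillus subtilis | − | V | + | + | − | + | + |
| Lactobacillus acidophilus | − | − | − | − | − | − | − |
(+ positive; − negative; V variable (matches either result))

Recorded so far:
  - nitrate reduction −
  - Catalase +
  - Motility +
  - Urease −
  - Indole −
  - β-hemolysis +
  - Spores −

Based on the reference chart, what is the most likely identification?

Listeria monocytogenes

Spores −: excludes Bacillus anthracis, Bacillus cereus, Bacillus subtilis — 7 left.
Motility +: excludes 6 organisms — 1 left.
Indole −: the one remaining candidate is consistent.
β-hemolysis +: the one remaining candidate is consistent.
Urease −: the one remaining candidate is consistent.
Catalase +: the one remaining candidate is consistent.
nitrate reduction −: the one remaining candidate is consistent.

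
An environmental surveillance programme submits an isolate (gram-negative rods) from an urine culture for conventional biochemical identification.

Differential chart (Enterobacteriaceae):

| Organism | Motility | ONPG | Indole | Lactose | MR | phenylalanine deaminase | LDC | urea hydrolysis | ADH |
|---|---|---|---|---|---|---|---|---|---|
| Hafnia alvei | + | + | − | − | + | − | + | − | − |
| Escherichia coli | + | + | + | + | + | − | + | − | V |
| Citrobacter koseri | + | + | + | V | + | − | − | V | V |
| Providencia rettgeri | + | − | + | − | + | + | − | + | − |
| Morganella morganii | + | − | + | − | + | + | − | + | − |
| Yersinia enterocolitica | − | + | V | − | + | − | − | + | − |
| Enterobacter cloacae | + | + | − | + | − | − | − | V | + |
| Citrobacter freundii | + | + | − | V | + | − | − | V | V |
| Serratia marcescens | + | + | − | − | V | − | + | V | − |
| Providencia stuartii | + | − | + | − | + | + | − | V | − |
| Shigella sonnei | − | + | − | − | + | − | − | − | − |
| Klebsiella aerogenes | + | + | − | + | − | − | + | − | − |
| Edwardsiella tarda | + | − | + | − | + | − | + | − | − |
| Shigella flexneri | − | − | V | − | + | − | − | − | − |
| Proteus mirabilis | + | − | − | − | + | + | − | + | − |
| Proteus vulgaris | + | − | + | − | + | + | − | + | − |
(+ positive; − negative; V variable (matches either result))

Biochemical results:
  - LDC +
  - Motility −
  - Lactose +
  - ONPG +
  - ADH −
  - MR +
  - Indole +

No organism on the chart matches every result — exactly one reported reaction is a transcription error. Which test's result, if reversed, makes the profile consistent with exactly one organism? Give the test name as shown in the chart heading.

As reported, no row in the chart matches all 7 reactions.
Reversing Lactose → still no organism matches.
Reversing MR → still no organism matches.
Reversing ADH → still no organism matches.
Reversing ONPG → still no organism matches.
Reversing Motility (to +) → unique match: Escherichia coli.
Reversing LDC → still no organism matches.
Reversing Indole → still no organism matches.

Motility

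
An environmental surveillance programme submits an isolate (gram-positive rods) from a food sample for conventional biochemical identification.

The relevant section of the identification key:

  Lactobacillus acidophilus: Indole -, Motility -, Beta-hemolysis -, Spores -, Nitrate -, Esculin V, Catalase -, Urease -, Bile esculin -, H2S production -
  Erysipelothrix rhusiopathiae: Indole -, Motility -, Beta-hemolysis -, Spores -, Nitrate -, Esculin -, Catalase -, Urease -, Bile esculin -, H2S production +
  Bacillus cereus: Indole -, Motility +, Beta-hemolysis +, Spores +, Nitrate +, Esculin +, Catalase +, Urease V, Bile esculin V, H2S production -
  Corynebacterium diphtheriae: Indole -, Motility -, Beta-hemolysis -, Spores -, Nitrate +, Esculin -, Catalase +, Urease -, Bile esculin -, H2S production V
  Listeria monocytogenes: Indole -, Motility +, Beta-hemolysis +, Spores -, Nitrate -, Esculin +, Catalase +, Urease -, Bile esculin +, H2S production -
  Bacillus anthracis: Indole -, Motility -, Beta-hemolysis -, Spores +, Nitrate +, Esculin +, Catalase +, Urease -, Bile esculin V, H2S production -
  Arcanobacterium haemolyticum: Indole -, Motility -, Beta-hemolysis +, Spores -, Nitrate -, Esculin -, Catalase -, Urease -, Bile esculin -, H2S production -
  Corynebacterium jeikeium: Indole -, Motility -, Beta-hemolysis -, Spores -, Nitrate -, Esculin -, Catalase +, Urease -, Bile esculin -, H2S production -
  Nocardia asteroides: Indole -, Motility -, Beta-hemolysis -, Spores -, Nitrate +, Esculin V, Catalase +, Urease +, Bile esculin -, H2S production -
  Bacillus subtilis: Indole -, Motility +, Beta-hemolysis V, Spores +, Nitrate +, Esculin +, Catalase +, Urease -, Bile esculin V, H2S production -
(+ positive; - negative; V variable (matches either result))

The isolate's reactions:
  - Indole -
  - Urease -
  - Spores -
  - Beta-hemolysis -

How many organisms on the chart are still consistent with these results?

4

Beta-hemolysis -: excludes Bacillus cereus, Listeria monocytogenes, Arcanobacterium haemolyticum — 7 left.
Spores -: excludes Bacillus anthracis, Bacillus subtilis — 5 left.
Indole -: all 5 remaining candidates are consistent.
Urease -: excludes Nocardia asteroides — 4 left.
Still consistent: Corynebacterium diphtheriae, Corynebacterium jeikeium, Erysipelothrix rhusiopathiae, Lactobacillus acidophilus.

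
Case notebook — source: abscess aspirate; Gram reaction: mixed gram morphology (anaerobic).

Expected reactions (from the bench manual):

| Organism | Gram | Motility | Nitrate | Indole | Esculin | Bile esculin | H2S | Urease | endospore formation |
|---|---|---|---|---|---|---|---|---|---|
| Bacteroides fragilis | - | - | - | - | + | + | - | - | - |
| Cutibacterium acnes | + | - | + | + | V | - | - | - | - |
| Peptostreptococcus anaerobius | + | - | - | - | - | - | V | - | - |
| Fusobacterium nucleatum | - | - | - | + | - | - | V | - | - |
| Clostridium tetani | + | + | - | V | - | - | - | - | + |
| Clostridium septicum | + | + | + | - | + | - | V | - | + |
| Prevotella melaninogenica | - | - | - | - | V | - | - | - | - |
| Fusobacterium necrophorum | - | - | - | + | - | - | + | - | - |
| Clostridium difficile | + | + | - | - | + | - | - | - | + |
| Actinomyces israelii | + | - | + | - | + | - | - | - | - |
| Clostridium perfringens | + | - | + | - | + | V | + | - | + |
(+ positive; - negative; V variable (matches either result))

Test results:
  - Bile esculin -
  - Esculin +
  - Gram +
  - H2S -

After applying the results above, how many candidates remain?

Esculin +: excludes Peptostreptococcus anaerobius, Fusobacterium nucleatum, Clostridium tetani, Fusobacterium necrophorum — 7 left.
Gram +: excludes Bacteroides fragilis, Prevotella melaninogenica — 5 left.
Bile esculin -: all 5 remaining candidates are consistent.
H2S -: excludes Clostridium perfringens — 4 left.
Still consistent: Actinomyces israelii, Clostridium difficile, Clostridium septicum, Cutibacterium acnes.

4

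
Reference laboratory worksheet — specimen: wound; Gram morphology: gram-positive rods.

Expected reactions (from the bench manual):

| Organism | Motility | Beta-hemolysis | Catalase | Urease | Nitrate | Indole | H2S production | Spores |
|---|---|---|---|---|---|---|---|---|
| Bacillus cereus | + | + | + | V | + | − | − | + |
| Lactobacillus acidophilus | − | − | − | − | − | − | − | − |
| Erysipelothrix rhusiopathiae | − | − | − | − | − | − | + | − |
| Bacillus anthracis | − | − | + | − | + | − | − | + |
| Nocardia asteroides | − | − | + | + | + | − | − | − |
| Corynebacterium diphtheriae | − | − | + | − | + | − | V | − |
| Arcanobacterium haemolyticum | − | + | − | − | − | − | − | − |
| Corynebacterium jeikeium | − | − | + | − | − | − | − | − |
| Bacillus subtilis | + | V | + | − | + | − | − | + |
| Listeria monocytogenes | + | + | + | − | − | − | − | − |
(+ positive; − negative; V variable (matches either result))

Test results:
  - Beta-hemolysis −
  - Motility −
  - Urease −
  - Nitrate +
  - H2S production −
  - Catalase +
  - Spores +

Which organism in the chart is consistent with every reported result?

Bacillus anthracis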